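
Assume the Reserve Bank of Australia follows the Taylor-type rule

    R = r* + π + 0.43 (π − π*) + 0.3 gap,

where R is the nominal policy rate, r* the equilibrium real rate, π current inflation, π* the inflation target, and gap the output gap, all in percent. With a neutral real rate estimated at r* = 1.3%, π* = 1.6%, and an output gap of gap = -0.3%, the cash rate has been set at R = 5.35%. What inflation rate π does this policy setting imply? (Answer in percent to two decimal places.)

Collecting π: R = r* + (1 + 0.43) π − 0.43 π* + 0.3 gap
1.43 π = 5.35 − 1.3 + 0.43 × 1.6 − 0.3 × (-0.3) = 4.828
π = 4.828 / 1.43 = 3.38

3.38%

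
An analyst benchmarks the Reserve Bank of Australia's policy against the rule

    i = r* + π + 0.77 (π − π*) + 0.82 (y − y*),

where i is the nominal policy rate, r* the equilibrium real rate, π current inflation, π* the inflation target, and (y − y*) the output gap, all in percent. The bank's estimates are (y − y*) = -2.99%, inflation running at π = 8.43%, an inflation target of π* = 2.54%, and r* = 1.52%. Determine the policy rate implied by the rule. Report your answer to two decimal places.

12.03%

i = 1.52 + 8.43 + 0.77 × (8.43 − 2.54) + 0.82 × (-2.99)
   = 1.52 + 8.43 + 4.5353 − 2.4518 = 12.03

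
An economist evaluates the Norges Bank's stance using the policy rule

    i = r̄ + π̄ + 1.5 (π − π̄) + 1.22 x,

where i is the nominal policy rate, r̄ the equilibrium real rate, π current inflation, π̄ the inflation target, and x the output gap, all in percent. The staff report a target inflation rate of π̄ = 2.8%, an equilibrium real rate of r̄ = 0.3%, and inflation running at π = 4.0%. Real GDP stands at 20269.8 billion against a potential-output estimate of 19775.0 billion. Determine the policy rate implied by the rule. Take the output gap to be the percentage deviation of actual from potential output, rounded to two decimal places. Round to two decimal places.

Output gap = 100 × (20269.8 − 19775.0) / 19775.0 = 2.50%.
i = 0.30 + 2.80 + 1.5 × (4.00 − 2.80) + 1.22 × 2.50
   = 0.30 + 2.8 + 1.8 + 3.05 = 7.95

7.95%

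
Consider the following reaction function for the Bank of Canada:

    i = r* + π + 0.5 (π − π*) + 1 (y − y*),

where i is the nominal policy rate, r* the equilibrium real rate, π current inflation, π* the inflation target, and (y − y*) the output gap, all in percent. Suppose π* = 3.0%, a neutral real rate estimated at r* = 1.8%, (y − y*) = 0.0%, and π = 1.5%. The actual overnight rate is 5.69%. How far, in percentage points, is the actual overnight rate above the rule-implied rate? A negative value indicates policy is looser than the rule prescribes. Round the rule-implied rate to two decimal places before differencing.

3.14 pp

i = 1.8 + 1.5 + 0.5 × (1.5 − 3.0) + 1 × 0.0
   = 1.8 + 1.5 − 0.75 + 0 = 2.55
Deviation = 5.69 − 2.55 = 3.14 pp.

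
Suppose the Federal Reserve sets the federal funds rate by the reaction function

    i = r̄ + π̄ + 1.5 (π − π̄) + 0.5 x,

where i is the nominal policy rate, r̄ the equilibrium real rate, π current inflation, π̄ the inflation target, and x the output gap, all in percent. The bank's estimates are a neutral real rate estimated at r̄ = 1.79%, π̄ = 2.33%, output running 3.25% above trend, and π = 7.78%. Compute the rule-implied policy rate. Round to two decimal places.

13.92%

Output 3.25% above potential → x = 3.25.
i = 1.79 + 2.33 + 1.5 × (7.78 − 2.33) + 0.5 × 3.25
   = 1.79 + 2.33 + 8.175 + 1.625 = 13.92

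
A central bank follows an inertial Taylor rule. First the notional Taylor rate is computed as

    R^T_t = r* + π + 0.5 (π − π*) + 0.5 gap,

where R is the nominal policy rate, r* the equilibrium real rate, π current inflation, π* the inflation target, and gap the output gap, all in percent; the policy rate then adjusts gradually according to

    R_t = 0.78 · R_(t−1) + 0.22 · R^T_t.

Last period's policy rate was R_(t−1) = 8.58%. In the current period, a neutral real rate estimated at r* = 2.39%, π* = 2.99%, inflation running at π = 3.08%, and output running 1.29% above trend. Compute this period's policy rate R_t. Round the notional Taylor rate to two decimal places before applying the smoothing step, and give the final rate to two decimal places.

Output 1.29% above potential → gap = 1.29.
R^T_t = 2.39 + 3.08 + 0.5 × (3.08 − 2.99) + 0.5 × 1.29
   = 2.39 + 3.08 + 0.045 + 0.645 = 6.16
R_t = 0.78 × 8.58 + 0.22 × 6.16 = 6.6924 + 1.3552 = 8.05

8.05%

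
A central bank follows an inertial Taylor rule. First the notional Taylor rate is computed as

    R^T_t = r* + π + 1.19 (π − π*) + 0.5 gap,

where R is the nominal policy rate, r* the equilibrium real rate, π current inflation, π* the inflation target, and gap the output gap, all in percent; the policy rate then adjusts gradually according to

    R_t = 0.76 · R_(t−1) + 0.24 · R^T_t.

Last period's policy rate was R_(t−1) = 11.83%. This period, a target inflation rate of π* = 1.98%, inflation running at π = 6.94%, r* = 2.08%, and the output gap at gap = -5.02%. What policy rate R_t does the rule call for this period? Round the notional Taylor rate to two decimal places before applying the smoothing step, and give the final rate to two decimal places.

11.97%

R^T_t = 2.08 + 6.94 + 1.19 × (6.94 − 1.98) + 0.5 × (-5.02)
   = 2.08 + 6.94 + 5.9024 − 2.51 = 12.41
R_t = 0.76 × 11.83 + 0.24 × 12.41 = 8.9908 + 2.9784 = 11.97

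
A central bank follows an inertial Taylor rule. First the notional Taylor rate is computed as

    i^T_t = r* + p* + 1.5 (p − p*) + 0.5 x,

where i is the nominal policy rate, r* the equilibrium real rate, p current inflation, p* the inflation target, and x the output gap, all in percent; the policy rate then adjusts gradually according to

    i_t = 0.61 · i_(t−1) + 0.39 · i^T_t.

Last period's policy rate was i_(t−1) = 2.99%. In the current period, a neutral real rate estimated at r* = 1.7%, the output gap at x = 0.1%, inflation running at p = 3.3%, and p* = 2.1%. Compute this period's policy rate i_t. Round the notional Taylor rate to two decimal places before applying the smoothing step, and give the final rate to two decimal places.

4.03%

i^T_t = 1.7 + 2.1 + 1.5 × (3.3 − 2.1) + 0.5 × 0.1
   = 1.7 + 2.1 + 1.8 + 0.05 = 5.65
i_t = 0.61 × 2.99 + 0.39 × 5.65 = 1.8239 + 2.2035 = 4.03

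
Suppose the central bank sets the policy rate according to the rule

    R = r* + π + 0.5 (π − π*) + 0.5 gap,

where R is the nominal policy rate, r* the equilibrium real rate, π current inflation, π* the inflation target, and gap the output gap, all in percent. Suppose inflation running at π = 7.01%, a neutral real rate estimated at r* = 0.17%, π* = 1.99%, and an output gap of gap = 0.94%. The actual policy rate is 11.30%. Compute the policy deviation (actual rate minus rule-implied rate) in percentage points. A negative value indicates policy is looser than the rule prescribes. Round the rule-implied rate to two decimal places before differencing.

1.14 pp

R = 0.17 + 7.01 + 0.5 × (7.01 − 1.99) + 0.5 × 0.94
   = 0.17 + 7.01 + 2.51 + 0.47 = 10.16
Deviation = 11.30 − 10.16 = 1.14 pp.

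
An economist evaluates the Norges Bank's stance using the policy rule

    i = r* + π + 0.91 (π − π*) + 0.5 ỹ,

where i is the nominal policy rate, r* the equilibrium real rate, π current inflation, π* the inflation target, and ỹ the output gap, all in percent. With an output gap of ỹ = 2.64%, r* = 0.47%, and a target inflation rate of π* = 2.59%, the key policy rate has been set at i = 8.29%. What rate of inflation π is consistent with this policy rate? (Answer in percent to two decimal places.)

4.64%

Collecting π: i = r* + (1 + 0.91) π − 0.91 π* + 0.5 ỹ
1.91 π = 8.29 − 0.47 + 0.91 × 2.59 − 0.5 × 2.64 = 8.8569
π = 8.8569 / 1.91 = 4.64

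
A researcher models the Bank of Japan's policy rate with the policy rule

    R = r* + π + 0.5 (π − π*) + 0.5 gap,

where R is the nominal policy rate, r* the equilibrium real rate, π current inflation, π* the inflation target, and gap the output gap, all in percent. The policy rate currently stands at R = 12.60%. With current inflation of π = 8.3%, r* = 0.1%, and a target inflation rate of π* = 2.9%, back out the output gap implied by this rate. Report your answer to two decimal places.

0.5 gap = 12.60 − 0.1 − 8.3 − 0.5 × (8.3 − 2.9) = 1.5
gap = 1.5 / 0.5 = 3.00

3.00%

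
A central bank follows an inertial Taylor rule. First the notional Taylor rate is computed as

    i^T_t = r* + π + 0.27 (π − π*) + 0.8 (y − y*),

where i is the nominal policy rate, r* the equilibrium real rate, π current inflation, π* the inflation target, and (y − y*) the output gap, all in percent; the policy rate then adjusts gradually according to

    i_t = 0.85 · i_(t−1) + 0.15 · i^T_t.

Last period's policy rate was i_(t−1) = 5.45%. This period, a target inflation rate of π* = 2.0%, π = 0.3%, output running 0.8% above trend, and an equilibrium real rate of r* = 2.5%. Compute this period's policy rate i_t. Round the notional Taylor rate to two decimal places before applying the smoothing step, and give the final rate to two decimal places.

Output 0.8% above potential → (y − y*) = 0.8.
i^T_t = 2.5 + 0.3 + 0.27 × (0.3 − 2.0) + 0.8 × 0.8
   = 2.5 + 0.3 − 0.459 + 0.64 = 2.98
i_t = 0.85 × 5.45 + 0.15 × 2.98 = 4.6325 + 0.447 = 5.08

5.08%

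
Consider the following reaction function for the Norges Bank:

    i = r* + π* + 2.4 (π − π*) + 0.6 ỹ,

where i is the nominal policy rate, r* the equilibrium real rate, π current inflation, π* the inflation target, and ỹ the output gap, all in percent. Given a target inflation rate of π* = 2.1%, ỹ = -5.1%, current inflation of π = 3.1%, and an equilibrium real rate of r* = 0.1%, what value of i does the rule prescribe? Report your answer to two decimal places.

1.54%

i = 0.1 + 2.1 + 2.4 × (3.1 − 2.1) + 0.6 × (-5.1)
   = 0.1 + 2.1 + 2.4 − 3.06 = 1.54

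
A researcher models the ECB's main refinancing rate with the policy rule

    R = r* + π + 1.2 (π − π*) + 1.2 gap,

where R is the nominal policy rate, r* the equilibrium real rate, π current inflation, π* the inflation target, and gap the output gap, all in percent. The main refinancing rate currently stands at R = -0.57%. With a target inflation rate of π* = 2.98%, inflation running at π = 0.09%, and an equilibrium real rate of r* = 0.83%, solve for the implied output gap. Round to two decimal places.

1.2 gap = -0.57 − 0.83 − 0.09 − 1.2 × (0.09 − 2.98) = 1.978
gap = 1.978 / 1.2 = 1.65

1.65%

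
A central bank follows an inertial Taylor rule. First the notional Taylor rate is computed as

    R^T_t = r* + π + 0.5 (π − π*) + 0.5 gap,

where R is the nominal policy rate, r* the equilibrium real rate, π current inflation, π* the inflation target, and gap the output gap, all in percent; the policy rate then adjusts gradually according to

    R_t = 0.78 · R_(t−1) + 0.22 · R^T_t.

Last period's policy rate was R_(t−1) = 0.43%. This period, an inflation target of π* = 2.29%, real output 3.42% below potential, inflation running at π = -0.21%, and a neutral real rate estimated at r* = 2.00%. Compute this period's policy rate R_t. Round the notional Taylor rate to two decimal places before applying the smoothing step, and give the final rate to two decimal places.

Output 3.42% below potential → gap = -3.42.
R^T_t = 2.00 + (-0.21) + 0.5 × (-0.21 − 2.29) + 0.5 × (-3.42)
   = 2.00 − 0.21 − 1.25 − 1.71 = -1.17
R_t = 0.78 × 0.43 + 0.22 × (-1.17) = 0.3354 − 0.2574 = 0.08

0.08%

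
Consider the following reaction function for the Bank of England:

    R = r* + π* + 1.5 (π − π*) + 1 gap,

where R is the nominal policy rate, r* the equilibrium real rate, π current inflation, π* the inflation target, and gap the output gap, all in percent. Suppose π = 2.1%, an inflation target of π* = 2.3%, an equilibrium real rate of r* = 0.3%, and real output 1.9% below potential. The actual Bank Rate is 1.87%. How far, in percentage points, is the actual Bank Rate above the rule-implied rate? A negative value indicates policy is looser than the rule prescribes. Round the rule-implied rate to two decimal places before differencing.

1.47 pp

Output 1.9% below potential → gap = -1.9.
R = 0.3 + 2.3 + 1.5 × (2.1 − 2.3) + 1 × (-1.9)
   = 0.3 + 2.3 − 0.3 − 1.9 = 0.40
Deviation = 1.87 − 0.40 = 1.47 pp.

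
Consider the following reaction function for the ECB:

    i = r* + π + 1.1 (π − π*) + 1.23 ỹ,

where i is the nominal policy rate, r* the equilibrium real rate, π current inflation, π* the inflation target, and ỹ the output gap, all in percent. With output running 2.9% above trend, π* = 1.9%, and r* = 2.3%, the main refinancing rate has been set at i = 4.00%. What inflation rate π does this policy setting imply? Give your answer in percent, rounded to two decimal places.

Output 2.9% above potential → ỹ = 2.9.
Collecting π: i = r* + (1 + 1.1) π − 1.1 π* + 1.23 ỹ
2.1 π = 4.00 − 2.3 + 1.1 × 1.9 − 1.23 × 2.9 = 0.223
π = 0.223 / 2.1 = 0.11

0.11%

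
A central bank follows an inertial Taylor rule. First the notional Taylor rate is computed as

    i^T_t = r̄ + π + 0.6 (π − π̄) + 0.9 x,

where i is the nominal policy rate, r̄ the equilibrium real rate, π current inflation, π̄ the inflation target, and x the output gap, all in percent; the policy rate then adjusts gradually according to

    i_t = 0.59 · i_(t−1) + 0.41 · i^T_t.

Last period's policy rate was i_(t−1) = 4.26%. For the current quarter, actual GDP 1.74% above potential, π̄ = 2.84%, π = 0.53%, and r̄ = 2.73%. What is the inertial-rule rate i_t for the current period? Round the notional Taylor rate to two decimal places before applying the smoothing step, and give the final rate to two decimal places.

Output 1.74% above potential → x = 1.74.
i^T_t = 2.73 + 0.53 + 0.6 × (0.53 − 2.84) + 0.9 × 1.74
   = 2.73 + 0.53 − 1.386 + 1.566 = 3.44
i_t = 0.59 × 4.26 + 0.41 × 3.44 = 2.5134 + 1.4104 = 3.92

3.92%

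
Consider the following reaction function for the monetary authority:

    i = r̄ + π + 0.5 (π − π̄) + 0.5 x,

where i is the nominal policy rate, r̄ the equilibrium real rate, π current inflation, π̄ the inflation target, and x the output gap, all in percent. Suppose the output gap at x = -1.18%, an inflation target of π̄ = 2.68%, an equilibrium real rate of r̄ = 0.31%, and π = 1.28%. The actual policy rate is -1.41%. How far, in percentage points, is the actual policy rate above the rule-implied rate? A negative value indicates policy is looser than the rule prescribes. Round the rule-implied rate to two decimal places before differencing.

i = 0.31 + 1.28 + 0.5 × (1.28 − 2.68) + 0.5 × (-1.18)
   = 0.31 + 1.28 − 0.7 − 0.59 = 0.30
Deviation = -1.41 − 0.30 = -1.71 pp.

-1.71 pp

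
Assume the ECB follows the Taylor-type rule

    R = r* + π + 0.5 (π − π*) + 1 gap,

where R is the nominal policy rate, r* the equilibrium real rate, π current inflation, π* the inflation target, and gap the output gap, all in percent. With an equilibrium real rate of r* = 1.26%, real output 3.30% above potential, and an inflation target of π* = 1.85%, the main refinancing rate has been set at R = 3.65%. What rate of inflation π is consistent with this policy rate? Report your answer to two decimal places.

0.01%

Output 3.30% above potential → gap = 3.30.
Collecting π: R = r* + (1 + 0.5) π − 0.5 π* + 1 gap
1.5 π = 3.65 − 1.26 + 0.5 × 1.85 − 1 × 3.30 = 0.015
π = 0.015 / 1.5 = 0.01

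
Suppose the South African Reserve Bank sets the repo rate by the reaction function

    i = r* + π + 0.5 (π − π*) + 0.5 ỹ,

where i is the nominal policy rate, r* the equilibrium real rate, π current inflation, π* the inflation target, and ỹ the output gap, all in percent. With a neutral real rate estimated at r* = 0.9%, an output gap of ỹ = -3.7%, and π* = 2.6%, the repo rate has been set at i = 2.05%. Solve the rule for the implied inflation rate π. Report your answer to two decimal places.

Collecting π: i = r* + (1 + 0.5) π − 0.5 π* + 0.5 ỹ
1.5 π = 2.05 − 0.9 + 0.5 × 2.6 − 0.5 × (-3.7) = 4.3
π = 4.3 / 1.5 = 2.87

2.87%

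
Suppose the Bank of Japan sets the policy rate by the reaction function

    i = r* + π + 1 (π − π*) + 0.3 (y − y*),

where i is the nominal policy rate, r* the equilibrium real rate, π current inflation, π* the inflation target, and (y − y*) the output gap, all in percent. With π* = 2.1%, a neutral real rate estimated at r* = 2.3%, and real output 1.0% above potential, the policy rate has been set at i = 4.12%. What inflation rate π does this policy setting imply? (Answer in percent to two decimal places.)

1.81%

Output 1.0% above potential → (y − y*) = 1.0.
Collecting π: i = r* + (1 + 1) π − 1 π* + 0.3 (y − y*)
2 π = 4.12 − 2.3 + 1 × 2.1 − 0.3 × 1.0 = 3.62
π = 3.62 / 2 = 1.81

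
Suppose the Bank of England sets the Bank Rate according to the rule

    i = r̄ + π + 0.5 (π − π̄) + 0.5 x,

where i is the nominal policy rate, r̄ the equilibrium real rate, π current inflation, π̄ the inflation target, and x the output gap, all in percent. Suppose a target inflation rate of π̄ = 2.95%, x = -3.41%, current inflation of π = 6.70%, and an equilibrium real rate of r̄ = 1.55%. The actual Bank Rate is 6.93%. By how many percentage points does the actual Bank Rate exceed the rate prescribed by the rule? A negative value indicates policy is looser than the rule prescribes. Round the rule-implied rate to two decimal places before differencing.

-1.49 pp

i = 1.55 + 6.70 + 0.5 × (6.70 − 2.95) + 0.5 × (-3.41)
   = 1.55 + 6.7 + 1.875 − 1.705 = 8.42
Deviation = 6.93 − 8.42 = -1.49 pp.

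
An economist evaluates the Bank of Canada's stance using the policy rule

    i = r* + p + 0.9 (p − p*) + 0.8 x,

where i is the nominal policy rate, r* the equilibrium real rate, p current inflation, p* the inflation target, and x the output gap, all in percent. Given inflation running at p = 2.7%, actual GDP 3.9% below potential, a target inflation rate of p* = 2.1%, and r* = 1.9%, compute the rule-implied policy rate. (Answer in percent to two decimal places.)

2.02%

Output 3.9% below potential → x = -3.9.
i = 1.9 + 2.7 + 0.9 × (2.7 − 2.1) + 0.8 × (-3.9)
   = 1.9 + 2.7 + 0.54 − 3.12 = 2.02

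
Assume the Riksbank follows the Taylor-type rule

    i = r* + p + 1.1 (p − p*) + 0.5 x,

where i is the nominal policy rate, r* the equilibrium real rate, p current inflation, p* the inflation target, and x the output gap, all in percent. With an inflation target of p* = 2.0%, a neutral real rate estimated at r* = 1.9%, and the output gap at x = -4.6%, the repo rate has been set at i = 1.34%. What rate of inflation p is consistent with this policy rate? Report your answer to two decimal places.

1.88%

Collecting p: i = r* + (1 + 1.1) p − 1.1 p* + 0.5 x
2.1 p = 1.34 − 1.9 + 1.1 × 2.0 − 0.5 × (-4.6) = 3.94
p = 3.94 / 2.1 = 1.88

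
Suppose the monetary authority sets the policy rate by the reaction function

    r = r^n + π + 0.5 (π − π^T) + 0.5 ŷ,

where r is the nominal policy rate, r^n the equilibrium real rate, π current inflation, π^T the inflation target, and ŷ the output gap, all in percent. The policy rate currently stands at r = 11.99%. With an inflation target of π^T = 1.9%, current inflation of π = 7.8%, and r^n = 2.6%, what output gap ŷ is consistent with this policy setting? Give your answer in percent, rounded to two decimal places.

0.5 ŷ = 11.99 − 2.6 − 7.8 − 0.5 × (7.8 − 1.9) = -1.36
ŷ = -1.36 / 0.5 = -2.72

-2.72%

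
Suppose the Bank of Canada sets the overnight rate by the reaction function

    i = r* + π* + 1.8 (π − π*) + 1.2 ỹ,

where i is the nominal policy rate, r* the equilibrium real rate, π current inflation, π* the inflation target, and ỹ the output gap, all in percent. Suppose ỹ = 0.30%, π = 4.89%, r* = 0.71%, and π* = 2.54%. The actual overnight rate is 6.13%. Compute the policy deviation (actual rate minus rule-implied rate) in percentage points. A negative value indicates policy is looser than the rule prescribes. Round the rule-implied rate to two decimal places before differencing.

i = 0.71 + 2.54 + 1.8 × (4.89 − 2.54) + 1.2 × 0.30
   = 0.71 + 2.54 + 4.23 + 0.36 = 7.84
Deviation = 6.13 − 7.84 = -1.71 pp.

-1.71 pp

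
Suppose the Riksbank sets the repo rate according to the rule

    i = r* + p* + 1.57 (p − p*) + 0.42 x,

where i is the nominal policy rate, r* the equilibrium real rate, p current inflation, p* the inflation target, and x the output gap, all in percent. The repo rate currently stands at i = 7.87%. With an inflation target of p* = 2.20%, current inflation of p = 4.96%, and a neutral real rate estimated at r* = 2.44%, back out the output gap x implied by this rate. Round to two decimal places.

-2.63%

0.42 x = 7.87 − 2.44 − 2.20 − 1.57 × (4.96 − 2.20) = -1.1032
x = -1.1032 / 0.42 = -2.63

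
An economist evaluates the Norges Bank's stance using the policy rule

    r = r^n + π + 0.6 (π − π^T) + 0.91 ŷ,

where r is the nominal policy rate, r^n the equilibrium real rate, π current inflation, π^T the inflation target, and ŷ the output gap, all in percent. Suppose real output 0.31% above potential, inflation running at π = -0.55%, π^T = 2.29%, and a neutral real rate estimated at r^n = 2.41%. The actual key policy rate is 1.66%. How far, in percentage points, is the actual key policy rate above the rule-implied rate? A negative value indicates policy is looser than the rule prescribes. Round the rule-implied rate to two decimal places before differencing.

Output 0.31% above potential → ŷ = 0.31.
r = 2.41 + (-0.55) + 0.6 × (-0.55 − 2.29) + 0.91 × 0.31
   = 2.41 − 0.55 − 1.704 + 0.2821 = 0.44
Deviation = 1.66 − 0.44 = 1.22 pp.

1.22 pp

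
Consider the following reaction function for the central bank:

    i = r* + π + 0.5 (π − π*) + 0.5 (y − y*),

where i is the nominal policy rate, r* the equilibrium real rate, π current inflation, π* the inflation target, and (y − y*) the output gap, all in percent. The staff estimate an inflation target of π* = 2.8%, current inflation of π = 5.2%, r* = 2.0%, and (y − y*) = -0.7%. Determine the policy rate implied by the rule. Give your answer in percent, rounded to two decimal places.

i = 2.0 + 5.2 + 0.5 × (5.2 − 2.8) + 0.5 × (-0.7)
   = 2.0 + 5.2 + 1.2 − 0.35 = 8.05

8.05%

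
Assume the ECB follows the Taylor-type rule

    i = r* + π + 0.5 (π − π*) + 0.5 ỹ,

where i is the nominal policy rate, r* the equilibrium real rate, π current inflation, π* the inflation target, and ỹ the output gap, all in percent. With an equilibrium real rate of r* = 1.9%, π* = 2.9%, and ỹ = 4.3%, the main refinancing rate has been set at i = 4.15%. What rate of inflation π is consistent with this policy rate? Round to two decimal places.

1.03%

Collecting π: i = r* + (1 + 0.5) π − 0.5 π* + 0.5 ỹ
1.5 π = 4.15 − 1.9 + 0.5 × 2.9 − 0.5 × 4.3 = 1.55
π = 1.55 / 1.5 = 1.03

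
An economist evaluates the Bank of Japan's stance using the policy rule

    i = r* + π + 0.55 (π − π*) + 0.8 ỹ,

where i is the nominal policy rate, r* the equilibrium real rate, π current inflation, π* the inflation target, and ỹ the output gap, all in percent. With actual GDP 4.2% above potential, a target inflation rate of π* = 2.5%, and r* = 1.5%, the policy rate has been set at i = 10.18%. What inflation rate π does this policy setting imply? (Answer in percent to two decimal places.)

Output 4.2% above potential → ỹ = 4.2.
Collecting π: i = r* + (1 + 0.55) π − 0.55 π* + 0.8 ỹ
1.55 π = 10.18 − 1.5 + 0.55 × 2.5 − 0.8 × 4.2 = 6.695
π = 6.695 / 1.55 = 4.32

4.32%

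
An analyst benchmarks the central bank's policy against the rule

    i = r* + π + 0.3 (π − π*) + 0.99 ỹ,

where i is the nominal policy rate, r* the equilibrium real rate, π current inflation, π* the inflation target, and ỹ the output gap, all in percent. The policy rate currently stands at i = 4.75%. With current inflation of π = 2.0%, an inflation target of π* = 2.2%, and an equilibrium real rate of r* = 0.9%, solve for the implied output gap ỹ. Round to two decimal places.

1.93%

0.99 ỹ = 4.75 − 0.9 − 2.0 − 0.3 × (2.0 − 2.2) = 1.91
ỹ = 1.91 / 0.99 = 1.93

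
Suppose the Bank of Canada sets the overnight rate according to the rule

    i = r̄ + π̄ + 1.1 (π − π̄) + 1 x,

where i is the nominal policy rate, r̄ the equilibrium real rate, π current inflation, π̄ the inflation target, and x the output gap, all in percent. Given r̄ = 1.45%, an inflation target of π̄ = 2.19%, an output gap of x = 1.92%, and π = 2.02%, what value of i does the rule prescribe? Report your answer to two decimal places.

5.37%

i = 1.45 + 2.19 + 1.1 × (2.02 − 2.19) + 1 × 1.92
   = 1.45 + 2.19 − 0.187 + 1.92 = 5.37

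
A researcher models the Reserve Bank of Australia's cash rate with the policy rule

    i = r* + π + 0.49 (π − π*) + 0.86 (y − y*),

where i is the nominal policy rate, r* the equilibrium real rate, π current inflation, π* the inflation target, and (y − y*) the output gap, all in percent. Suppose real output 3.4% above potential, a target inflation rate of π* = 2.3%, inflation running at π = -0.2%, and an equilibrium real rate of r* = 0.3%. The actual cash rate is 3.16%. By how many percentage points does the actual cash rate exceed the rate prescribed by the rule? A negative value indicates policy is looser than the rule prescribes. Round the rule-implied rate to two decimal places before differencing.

Output 3.4% above potential → (y − y*) = 3.4.
i = 0.3 + (-0.2) + 0.49 × (-0.2 − 2.3) + 0.86 × 3.4
   = 0.3 − 0.2 − 1.225 + 2.924 = 1.80
Deviation = 3.16 − 1.80 = 1.36 pp.

1.36 pp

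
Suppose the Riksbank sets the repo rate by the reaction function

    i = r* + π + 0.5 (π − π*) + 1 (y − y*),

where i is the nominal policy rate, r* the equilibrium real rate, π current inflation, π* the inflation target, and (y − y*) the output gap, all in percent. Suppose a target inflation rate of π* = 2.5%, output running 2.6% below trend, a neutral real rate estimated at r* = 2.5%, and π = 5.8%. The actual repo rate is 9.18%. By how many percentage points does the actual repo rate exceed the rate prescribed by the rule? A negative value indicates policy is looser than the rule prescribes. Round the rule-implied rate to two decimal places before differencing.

Output 2.6% below potential → (y − y*) = -2.6.
i = 2.5 + 5.8 + 0.5 × (5.8 − 2.5) + 1 × (-2.6)
   = 2.5 + 5.8 + 1.65 − 2.6 = 7.35
Deviation = 9.18 − 7.35 = 1.83 pp.

1.83 pp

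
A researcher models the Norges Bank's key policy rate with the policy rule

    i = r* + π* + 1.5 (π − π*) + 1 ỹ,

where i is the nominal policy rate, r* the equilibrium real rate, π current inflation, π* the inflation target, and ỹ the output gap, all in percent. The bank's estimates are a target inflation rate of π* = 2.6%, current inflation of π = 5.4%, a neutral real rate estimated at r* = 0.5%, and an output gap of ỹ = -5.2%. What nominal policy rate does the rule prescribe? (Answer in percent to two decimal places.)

i = 0.5 + 2.6 + 1.5 × (5.4 − 2.6) + 1 × (-5.2)
   = 0.5 + 2.6 + 4.2 − 5.2 = 2.10

2.10%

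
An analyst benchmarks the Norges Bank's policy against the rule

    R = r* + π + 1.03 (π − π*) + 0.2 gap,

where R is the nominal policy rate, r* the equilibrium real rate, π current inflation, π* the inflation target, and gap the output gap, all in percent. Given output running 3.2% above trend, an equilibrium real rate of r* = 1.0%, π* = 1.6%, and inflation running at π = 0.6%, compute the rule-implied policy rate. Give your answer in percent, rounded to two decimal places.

Output 3.2% above potential → gap = 3.2.
R = 1.0 + 0.6 + 1.03 × (0.6 − 1.6) + 0.2 × 3.2
   = 1.0 + 0.6 − 1.03 + 0.64 = 1.21

1.21%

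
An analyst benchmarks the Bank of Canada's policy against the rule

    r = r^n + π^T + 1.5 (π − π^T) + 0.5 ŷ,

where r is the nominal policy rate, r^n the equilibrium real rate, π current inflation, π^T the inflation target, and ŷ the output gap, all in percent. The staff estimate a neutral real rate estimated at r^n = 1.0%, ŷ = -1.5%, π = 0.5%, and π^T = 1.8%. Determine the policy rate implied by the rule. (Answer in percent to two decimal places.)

0.10%

r = 1.0 + 1.8 + 1.5 × (0.5 − 1.8) + 0.5 × (-1.5)
   = 1.0 + 1.8 − 1.95 − 0.75 = 0.10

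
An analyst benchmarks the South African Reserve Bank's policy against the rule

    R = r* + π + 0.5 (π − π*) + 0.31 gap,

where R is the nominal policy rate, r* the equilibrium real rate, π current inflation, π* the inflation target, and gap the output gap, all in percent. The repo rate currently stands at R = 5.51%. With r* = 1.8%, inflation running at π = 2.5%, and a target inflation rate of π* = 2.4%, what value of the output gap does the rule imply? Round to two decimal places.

3.74%

0.31 gap = 5.51 − 1.8 − 2.5 − 0.5 × (2.5 − 2.4) = 1.16
gap = 1.16 / 0.31 = 3.74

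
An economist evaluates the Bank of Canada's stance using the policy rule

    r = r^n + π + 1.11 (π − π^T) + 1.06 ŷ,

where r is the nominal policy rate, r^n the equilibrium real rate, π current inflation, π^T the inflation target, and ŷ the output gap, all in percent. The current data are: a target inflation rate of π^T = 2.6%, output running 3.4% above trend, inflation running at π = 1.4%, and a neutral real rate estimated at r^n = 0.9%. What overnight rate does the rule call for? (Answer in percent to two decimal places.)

Output 3.4% above potential → ŷ = 3.4.
r = 0.9 + 1.4 + 1.11 × (1.4 − 2.6) + 1.06 × 3.4
   = 0.9 + 1.4 − 1.332 + 3.604 = 4.57

4.57%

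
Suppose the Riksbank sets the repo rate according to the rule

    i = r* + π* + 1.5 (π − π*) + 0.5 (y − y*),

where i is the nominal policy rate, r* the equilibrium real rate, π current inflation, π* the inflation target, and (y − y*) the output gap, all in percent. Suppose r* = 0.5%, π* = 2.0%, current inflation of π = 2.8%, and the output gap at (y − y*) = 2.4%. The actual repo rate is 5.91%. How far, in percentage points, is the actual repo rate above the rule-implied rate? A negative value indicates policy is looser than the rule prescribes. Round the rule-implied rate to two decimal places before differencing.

i = 0.5 + 2.0 + 1.5 × (2.8 − 2.0) + 0.5 × 2.4
   = 0.5 + 2 + 1.2 + 1.2 = 4.90
Deviation = 5.91 − 4.90 = 1.01 pp.

1.01 pp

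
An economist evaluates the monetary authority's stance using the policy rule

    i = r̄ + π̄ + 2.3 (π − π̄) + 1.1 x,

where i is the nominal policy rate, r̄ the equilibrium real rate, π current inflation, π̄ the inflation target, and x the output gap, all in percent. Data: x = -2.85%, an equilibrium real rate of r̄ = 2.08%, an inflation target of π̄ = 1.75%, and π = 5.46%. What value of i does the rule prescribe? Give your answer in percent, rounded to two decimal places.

9.23%

i = 2.08 + 1.75 + 2.3 × (5.46 − 1.75) + 1.1 × (-2.85)
   = 2.08 + 1.75 + 8.533 − 3.135 = 9.23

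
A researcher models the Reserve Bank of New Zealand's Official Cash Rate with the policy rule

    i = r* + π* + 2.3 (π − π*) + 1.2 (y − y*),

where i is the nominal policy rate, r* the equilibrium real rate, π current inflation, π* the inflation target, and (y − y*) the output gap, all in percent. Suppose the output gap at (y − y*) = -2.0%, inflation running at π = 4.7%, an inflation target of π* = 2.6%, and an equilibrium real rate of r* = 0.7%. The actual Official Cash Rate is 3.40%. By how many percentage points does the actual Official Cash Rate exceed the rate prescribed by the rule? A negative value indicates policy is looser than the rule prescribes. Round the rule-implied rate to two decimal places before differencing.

-2.33 pp

i = 0.7 + 2.6 + 2.3 × (4.7 − 2.6) + 1.2 × (-2.0)
   = 0.7 + 2.6 + 4.83 − 2.4 = 5.73
Deviation = 3.40 − 5.73 = -2.33 pp.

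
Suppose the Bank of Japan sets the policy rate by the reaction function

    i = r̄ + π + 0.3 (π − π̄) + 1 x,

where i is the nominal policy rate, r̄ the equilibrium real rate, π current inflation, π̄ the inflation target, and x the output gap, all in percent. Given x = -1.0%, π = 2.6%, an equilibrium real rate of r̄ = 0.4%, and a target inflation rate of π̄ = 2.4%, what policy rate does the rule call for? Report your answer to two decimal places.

i = 0.4 + 2.6 + 0.3 × (2.6 − 2.4) + 1 × (-1.0)
   = 0.4 + 2.6 + 0.06 − 1 = 2.06

2.06%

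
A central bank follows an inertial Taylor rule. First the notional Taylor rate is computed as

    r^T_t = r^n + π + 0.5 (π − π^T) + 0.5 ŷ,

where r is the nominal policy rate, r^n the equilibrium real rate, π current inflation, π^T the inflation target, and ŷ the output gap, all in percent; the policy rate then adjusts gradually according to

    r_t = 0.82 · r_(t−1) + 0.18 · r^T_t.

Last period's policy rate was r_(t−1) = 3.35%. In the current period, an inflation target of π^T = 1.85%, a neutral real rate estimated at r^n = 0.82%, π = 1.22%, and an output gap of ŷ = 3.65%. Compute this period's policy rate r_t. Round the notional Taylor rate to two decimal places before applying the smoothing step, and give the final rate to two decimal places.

r^T_t = 0.82 + 1.22 + 0.5 × (1.22 − 1.85) + 0.5 × 3.65
   = 0.82 + 1.22 − 0.315 + 1.825 = 3.55
r_t = 0.82 × 3.35 + 0.18 × 3.55 = 2.747 + 0.639 = 3.39

3.39%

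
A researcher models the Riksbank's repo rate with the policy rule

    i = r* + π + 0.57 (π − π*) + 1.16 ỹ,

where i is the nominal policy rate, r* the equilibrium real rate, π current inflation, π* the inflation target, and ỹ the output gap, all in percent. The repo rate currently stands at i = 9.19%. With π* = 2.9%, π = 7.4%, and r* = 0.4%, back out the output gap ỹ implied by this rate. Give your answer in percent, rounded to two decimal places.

1.16 ỹ = 9.19 − 0.4 − 7.4 − 0.57 × (7.4 − 2.9) = -1.175
ỹ = -1.175 / 1.16 = -1.01

-1.01%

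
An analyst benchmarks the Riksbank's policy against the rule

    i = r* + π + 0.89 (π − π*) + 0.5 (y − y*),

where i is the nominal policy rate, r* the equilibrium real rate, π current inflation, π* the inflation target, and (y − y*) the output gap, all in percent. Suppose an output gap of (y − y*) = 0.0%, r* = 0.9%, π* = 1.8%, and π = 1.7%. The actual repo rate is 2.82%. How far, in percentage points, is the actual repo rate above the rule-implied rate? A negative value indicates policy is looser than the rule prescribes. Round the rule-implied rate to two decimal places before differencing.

i = 0.9 + 1.7 + 0.89 × (1.7 − 1.8) + 0.5 × 0.0
   = 0.9 + 1.7 − 0.089 + 0 = 2.51
Deviation = 2.82 − 2.51 = 0.31 pp.

0.31 pp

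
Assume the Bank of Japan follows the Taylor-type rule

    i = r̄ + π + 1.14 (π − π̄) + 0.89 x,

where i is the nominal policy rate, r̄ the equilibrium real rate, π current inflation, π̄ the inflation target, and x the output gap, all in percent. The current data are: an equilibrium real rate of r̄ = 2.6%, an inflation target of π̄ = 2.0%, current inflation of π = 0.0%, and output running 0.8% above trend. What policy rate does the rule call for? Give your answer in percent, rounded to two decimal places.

1.03%

Output 0.8% above potential → x = 0.8.
i = 2.6 + 0.0 + 1.14 × (0.0 − 2.0) + 0.89 × 0.8
   = 2.6 + 0 − 2.28 + 0.712 = 1.03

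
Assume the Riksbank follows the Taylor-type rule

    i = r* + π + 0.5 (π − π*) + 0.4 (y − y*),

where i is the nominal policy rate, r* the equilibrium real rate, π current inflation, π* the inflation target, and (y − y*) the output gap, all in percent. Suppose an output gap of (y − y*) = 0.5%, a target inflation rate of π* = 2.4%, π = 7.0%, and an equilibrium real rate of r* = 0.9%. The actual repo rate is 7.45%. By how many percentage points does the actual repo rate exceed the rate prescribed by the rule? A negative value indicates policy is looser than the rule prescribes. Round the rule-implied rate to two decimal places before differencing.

i = 0.9 + 7.0 + 0.5 × (7.0 − 2.4) + 0.4 × 0.5
   = 0.9 + 7 + 2.3 + 0.2 = 10.40
Deviation = 7.45 − 10.40 = -2.95 pp.

-2.95 pp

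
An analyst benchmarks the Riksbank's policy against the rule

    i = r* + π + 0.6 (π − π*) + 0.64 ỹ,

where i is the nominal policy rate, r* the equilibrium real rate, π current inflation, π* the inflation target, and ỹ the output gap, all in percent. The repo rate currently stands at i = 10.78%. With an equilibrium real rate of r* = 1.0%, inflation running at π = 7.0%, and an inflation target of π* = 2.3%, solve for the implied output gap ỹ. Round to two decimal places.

0.64 ỹ = 10.78 − 1.0 − 7.0 − 0.6 × (7.0 − 2.3) = -0.04
ỹ = -0.04 / 0.64 = -0.06

-0.06%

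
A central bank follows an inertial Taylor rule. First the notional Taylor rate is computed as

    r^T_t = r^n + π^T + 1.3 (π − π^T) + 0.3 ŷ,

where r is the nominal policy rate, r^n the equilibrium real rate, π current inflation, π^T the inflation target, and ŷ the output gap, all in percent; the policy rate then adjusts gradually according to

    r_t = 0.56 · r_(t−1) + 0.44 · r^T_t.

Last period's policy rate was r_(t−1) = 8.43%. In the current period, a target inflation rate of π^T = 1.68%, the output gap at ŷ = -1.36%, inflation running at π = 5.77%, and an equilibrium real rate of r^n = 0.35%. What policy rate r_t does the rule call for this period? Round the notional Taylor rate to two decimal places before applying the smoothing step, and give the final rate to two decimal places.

7.77%

r^T_t = 0.35 + 1.68 + 1.3 × (5.77 − 1.68) + 0.3 × (-1.36)
   = 0.35 + 1.68 + 5.317 − 0.408 = 6.94
r_t = 0.56 × 8.43 + 0.44 × 6.94 = 4.7208 + 3.0536 = 7.77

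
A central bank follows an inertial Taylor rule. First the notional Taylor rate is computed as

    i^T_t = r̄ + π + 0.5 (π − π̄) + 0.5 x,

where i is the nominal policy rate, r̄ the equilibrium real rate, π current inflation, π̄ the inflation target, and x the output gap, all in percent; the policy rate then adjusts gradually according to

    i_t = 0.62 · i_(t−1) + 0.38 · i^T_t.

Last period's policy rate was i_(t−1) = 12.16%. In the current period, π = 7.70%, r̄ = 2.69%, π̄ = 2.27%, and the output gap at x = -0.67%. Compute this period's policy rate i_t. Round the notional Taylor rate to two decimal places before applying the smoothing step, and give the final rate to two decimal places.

12.39%

i^T_t = 2.69 + 7.70 + 0.5 × (7.70 − 2.27) + 0.5 × (-0.67)
   = 2.69 + 7.7 + 2.715 − 0.335 = 12.77
i_t = 0.62 × 12.16 + 0.38 × 12.77 = 7.5392 + 4.8526 = 12.39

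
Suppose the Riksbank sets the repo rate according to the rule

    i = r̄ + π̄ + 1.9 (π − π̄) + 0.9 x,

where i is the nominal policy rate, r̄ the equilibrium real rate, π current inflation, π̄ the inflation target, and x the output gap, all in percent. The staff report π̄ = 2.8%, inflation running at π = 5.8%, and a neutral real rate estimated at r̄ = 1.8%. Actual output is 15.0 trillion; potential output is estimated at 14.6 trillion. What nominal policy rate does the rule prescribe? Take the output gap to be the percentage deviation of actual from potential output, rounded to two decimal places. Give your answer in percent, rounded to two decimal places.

12.77%

Output gap = 100 × (15.0 − 14.6) / 14.6 = 2.74%.
i = 1.80 + 2.80 + 1.9 × (5.80 − 2.80) + 0.9 × 2.74
   = 1.80 + 2.8 + 5.7 + 2.466 = 12.77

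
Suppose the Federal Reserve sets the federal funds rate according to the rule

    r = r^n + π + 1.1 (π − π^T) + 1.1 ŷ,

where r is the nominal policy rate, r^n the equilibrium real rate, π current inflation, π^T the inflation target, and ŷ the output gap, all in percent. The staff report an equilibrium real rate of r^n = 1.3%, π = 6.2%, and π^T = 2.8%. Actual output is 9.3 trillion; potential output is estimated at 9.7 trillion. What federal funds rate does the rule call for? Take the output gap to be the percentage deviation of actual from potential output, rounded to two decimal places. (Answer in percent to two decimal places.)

6.71%

Output gap = 100 × (9.3 − 9.7) / 9.7 = -4.12%.
r = 1.30 + 6.20 + 1.1 × (6.20 − 2.80) + 1.1 × (-4.12)
   = 1.30 + 6.2 + 3.74 − 4.532 = 6.71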